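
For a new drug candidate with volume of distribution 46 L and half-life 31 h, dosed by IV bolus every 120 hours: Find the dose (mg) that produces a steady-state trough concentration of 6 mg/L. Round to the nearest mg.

τ/t½ = 120/31 ≈ 3.871, so f = (1/2)^(120/31) ≈ 0.068347.
Cmin,ss = (D/Vd)·f/(1−f), so D = Cmin,ss·Vd·(1−f)/f.
D = 6 × 46 × (1−f)/f ≈ 6 × 46 × 13.63122 ≈ 3762.22 mg.

3762 mg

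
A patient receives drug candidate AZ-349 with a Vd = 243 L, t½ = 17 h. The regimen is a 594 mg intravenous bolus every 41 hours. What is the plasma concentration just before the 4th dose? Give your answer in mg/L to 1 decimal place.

f = (1/2)^(τ/t½) = (1/2)^(41/17) ≈ 0.1879.
C₀ = D/Vd = 594/243 ≈ 2.444 mg/L.
Before the 4th dose, 3 doses have been given. Superposition: Cmin = C₀·(f + f² + … + f^3).
≈ 2.444 × (0.1879 + 0.0353 + 0.0066) ≈ 2.444 × 0.2298 ≈ 0.562 mg/L.

0.6 mg/L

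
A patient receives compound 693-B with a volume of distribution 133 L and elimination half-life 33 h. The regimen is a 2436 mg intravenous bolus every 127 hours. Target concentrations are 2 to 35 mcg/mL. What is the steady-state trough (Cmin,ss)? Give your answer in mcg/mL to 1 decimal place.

1.4 mcg/mL

k = ln2/t½ = ln2/33 ≈ 0.021004 h⁻¹; fraction remaining f = e^(−kτ) = e^(−0.021004×127) ≈ 0.0694.
Accumulation ratio R = 1/(1 − f) ≈ 1/0.9306 ≈ 1.0746.
Single-dose peak C₀ = D/Vd = 2436/133 ≈ 18.316 mcg/mL.
Steady-state peak Cmax,ss = C₀·R ≈ 18.316 × 1.0746 ≈ 19.682 mcg/mL.
One interval later, Cmin,ss = Cmax,ss·e^(−kτ) ≈ 19.682 × 0.0694 ≈ 1.366 mcg/mL.
Trough 1.4 mcg/mL vs MEC 2 mcg/mL: subtherapeutic.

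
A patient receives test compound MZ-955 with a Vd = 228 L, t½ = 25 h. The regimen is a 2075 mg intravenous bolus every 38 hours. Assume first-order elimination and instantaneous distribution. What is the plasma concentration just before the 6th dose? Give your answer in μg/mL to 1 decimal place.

4.8 μg/mL

f = (1/2)^(τ/t½) = (1/2)^(38/25) ≈ 0.3487.
C₀ = D/Vd = 2075/228 ≈ 9.101 μg/mL.
Before the 6th dose, 5 doses have been given. Superposition: Cmin = C₀·(f + f² + … + f^5).
≈ 9.101 × (0.3487 + 0.1216 + 0.0424 + 0.0148 + 0.0052) ≈ 9.101 × 0.5327 ≈ 4.848 μg/mL.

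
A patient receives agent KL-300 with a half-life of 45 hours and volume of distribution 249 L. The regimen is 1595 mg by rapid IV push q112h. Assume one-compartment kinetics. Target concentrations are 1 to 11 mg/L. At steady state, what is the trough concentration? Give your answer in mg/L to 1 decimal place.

τ/t½ = 112/45 ≈ 2.4889, so fraction remaining f = (1/2)^(112/45) ≈ 0.1781.
Single-dose peak C₀ = D/Vd = 1595/249 ≈ 6.406 mg/L.
Steady-state trough Cmin,ss = C₀·f/(1−f) ≈ 6.406 × 0.1781/0.8219 ≈ 1.388 mg/L.
Trough 1.4 mg/L vs MEC 1 mg/L: adequate.

1.4 mg/L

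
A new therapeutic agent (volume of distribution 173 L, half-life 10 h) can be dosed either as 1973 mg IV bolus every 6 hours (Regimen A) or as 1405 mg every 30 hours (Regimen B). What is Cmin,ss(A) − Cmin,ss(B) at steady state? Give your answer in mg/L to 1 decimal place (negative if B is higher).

Regimen A: f = (1/2)^(6/10) ≈ 0.6598; Cmin,ss = (1973/173)·f/(1−f) ≈ 22.119 mg/L.
Regimen B: f = (1/2)^(30/10) ≈ 0.1250; Cmin,ss = (1405/173)·f/(1−f) ≈ 1.160 mg/L.
Difference ≈ 22.119 − 1.160 ≈ 20.959 mg/L.

21.0 mg/L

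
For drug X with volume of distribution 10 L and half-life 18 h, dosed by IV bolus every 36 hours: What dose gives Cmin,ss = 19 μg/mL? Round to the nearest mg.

570 mg

τ/t½ = 36/18 ≈ 2, so f = (1/2)^(36/18) ≈ 0.250000.
Cmin,ss = (D/Vd)·f/(1−f), so D = Cmin,ss·Vd·(1−f)/f.
D = 19 × 10 × (1−f)/f ≈ 19 × 10 × 3.00000 ≈ 570.00 mg.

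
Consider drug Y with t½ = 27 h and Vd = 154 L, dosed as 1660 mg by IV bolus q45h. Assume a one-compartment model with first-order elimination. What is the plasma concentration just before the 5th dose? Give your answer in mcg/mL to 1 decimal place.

4.9 mcg/mL

f = (1/2)^(τ/t½) = (1/2)^(45/27) ≈ 0.3150.
C₀ = D/Vd = 1660/154 ≈ 10.779 mcg/mL.
Before the 5th dose, 4 doses have been given. Superposition: Cmin = C₀·(f + f² + … + f^4).
≈ 10.779 × (0.3150 + 0.0992 + 0.0313 + 0.0098) ≈ 10.779 × 0.4553 ≈ 4.908 mcg/mL.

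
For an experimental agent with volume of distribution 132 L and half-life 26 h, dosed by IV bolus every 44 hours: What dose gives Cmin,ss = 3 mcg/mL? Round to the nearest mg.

τ/t½ = 44/26 ≈ 1.6923, so f = (1/2)^(44/26) ≈ 0.309432.
Cmin,ss = (D/Vd)·f/(1−f), so D = Cmin,ss·Vd·(1−f)/f.
D = 3 × 132 × (1−f)/f ≈ 3 × 132 × 2.23173 ≈ 883.77 mg.

884 mg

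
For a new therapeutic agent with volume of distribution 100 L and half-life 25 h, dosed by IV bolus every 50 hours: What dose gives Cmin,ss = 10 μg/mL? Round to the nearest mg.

τ/t½ = 50/25 ≈ 2, so f = (1/2)^(50/25) ≈ 0.250000.
Cmin,ss = (D/Vd)·f/(1−f), so D = Cmin,ss·Vd·(1−f)/f.
D = 10 × 100 × (1−f)/f ≈ 10 × 100 × 3.00000 ≈ 3000.00 mg.

3000 mg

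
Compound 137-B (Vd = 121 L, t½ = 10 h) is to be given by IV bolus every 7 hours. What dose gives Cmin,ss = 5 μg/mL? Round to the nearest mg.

378 mg

τ/t½ = 7/10 ≈ 0.7, so f = (1/2)^(7/10) ≈ 0.615572.
Cmin,ss = (D/Vd)·f/(1−f), so D = Cmin,ss·Vd·(1−f)/f.
D = 5 × 121 × (1−f)/f ≈ 5 × 121 × 0.62451 ≈ 377.83 mg.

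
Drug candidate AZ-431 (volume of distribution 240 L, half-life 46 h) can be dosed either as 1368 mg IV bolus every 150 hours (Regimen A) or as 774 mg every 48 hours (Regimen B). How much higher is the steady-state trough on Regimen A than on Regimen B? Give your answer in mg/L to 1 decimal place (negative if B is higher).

-2.4 mg/L

Regimen A: f = (1/2)^(150/46) ≈ 0.1043; Cmin,ss = (1368/240)·f/(1−f) ≈ 0.664 mg/L.
Regimen B: f = (1/2)^(48/46) ≈ 0.4852; Cmin,ss = (774/240)·f/(1−f) ≈ 3.040 mg/L.
Difference ≈ 0.664 − 3.040 ≈ -2.376 mg/L.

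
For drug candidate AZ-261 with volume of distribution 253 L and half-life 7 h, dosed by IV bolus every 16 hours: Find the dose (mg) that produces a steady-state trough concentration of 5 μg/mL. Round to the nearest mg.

4903 mg

τ/t½ = 16/7 ≈ 2.2857, so f = (1/2)^(16/7) ≈ 0.205084.
Cmin,ss = (D/Vd)·f/(1−f), so D = Cmin,ss·Vd·(1−f)/f.
D = 5 × 253 × (1−f)/f ≈ 5 × 253 × 3.87605 ≈ 4903.20 mg.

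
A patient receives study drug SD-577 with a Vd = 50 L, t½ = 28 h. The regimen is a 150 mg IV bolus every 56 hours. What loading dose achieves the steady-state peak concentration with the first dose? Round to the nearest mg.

f = (1/2)^(56/28) ≈ 0.250000; accumulation ratio R = 1/(1−f) ≈ 1.33333.
Loading dose to hit Cmax,ss on first dose: D_load = D_maint·R ≈ 150 × 1.33333 ≈ 200.00 mg.

200 mg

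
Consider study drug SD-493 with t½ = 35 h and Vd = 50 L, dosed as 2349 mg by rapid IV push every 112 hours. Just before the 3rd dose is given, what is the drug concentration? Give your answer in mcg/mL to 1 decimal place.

f = (1/2)^(τ/t½) = (1/2)^(112/35) ≈ 0.1088.
C₀ = D/Vd = 2349/50 ≈ 46.980 mcg/mL.
Before the 3rd dose, 2 doses have been given. Superposition: Cmin = C₀·(f + f²).
≈ 46.980 × (0.1088 + 0.0118) ≈ 46.980 × 0.1206 ≈ 5.666 mcg/mL.

5.7 mcg/mL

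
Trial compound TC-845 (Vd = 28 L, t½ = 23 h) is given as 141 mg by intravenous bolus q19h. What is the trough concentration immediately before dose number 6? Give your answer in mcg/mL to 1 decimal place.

f = (1/2)^(τ/t½) = (1/2)^(19/23) ≈ 0.5641.
C₀ = D/Vd = 141/28 ≈ 5.036 mcg/mL.
Before the 6th dose, 5 doses have been given. Superposition: Cmin = C₀·(f + f² + … + f^5).
≈ 5.036 × (0.5641 + 0.3182 + 0.1795 + 0.1013 + 0.0571) ≈ 5.036 × 1.2202 ≈ 6.145 mcg/mL.

6.1 mcg/mL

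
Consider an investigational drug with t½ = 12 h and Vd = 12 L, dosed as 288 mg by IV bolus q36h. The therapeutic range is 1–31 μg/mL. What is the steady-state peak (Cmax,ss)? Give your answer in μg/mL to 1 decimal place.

The dosing interval is 3 half-lives, so f = 2^(−3) = 0.125.
At steady state, R = 1/(1 − 0.125) = 8/7.
Single-dose peak C₀ = D/Vd = 288/12 = 24 μg/mL.
Steady-state peak Cmax,ss = C₀·R = 24 × 8/7 ≈ 27.429 μg/mL.
Peak 27.4 μg/mL vs MTC 31 μg/mL: below toxic threshold.

27.4 μg/mL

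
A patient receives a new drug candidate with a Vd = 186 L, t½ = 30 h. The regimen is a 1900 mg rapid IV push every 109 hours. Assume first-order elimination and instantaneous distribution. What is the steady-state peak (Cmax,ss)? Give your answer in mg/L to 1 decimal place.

τ/t½ = 109/30 ≈ 3.6333, so fraction remaining f = (1/2)^(109/30) ≈ 0.0806.
Accumulation ratio R = 1/(1 − f) ≈ 1/0.9194 ≈ 1.0877.
Each bolus raises the concentration by D/Vd = 1900/186 ≈ 10.215 mg/L.
Steady-state peak Cmax,ss = C₀·R ≈ 10.215 × 1.0877 ≈ 11.111 mg/L.

11.1 mg/L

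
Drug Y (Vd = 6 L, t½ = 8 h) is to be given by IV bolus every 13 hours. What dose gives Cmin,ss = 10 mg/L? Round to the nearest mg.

125 mg

τ/t½ = 13/8 ≈ 1.625, so f = (1/2)^(13/8) ≈ 0.324210.
Cmin,ss = (D/Vd)·f/(1−f), so D = Cmin,ss·Vd·(1−f)/f.
D = 10 × 6 × (1−f)/f ≈ 10 × 6 × 2.08442 ≈ 125.07 mg.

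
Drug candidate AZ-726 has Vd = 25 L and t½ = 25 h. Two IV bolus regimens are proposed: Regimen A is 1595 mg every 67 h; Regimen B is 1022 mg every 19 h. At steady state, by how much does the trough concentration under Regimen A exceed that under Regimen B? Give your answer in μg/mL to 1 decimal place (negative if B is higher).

-47.2 μg/mL

Regimen A: f = (1/2)^(67/25) ≈ 0.1560; Cmin,ss = (1595/25)·f/(1−f) ≈ 11.792 μg/mL.
Regimen B: f = (1/2)^(19/25) ≈ 0.5905; Cmin,ss = (1022/25)·f/(1−f) ≈ 58.949 μg/mL.
Difference ≈ 11.792 − 58.949 ≈ -47.157 μg/mL.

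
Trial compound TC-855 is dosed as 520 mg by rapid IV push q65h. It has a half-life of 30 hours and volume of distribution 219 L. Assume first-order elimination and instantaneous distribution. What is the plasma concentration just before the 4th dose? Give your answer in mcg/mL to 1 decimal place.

0.7 mcg/mL

f = (1/2)^(τ/t½) = (1/2)^(65/30) ≈ 0.2227.
C₀ = D/Vd = 520/219 ≈ 2.374 mcg/mL.
Before the 4th dose, 3 doses have been given. Superposition: Cmin = C₀·(f + f² + … + f^3).
≈ 2.374 × (0.2227 + 0.0496 + 0.0110) ≈ 2.374 × 0.2833 ≈ 0.673 mcg/mL.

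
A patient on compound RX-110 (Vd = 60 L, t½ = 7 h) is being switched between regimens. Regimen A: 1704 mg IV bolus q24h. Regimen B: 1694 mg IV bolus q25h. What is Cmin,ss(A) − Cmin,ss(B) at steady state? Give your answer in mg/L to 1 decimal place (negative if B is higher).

Regimen A: f = (1/2)^(24/7) ≈ 0.0929; Cmin,ss = (1704/60)·f/(1−f) ≈ 2.909 mg/L.
Regimen B: f = (1/2)^(25/7) ≈ 0.0841; Cmin,ss = (1694/60)·f/(1−f) ≈ 2.592 mg/L.
Difference ≈ 2.909 − 2.592 ≈ 0.317 mg/L.

0.3 mg/L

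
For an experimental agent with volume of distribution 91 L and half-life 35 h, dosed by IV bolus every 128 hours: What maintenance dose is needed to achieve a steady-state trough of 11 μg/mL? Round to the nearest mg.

τ/t½ = 128/35 ≈ 3.6571, so f = (1/2)^(128/35) ≈ 0.079267.
Cmin,ss = (D/Vd)·f/(1−f), so D = Cmin,ss·Vd·(1−f)/f.
D = 11 × 91 × (1−f)/f ≈ 11 × 91 × 11.61559 ≈ 11627.21 mg.

11627 mg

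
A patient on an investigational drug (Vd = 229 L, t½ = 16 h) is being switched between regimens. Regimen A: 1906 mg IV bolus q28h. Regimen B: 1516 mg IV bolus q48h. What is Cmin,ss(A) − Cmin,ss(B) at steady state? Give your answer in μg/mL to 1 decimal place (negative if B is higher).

Regimen A: f = (1/2)^(28/16) ≈ 0.2973; Cmin,ss = (1906/229)·f/(1−f) ≈ 3.521 μg/mL.
Regimen B: f = (1/2)^(48/16) ≈ 0.1250; Cmin,ss = (1516/229)·f/(1−f) ≈ 0.946 μg/mL.
Difference ≈ 3.521 − 0.946 ≈ 2.575 μg/mL.

2.6 μg/mL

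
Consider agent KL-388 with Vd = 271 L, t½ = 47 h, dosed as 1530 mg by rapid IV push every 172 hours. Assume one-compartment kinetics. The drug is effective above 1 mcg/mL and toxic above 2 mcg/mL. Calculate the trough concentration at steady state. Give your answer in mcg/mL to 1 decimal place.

0.5 mcg/mL

k = ln2/t½ = ln2/47 ≈ 0.014748 h⁻¹; fraction remaining f = e^(−kτ) = e^(−0.014748×172) ≈ 0.0791.
Accumulation ratio R = 1/(1 − f) ≈ 1/0.9209 ≈ 1.0859.
Single-dose peak C₀ = D/Vd = 1530/271 ≈ 5.646 mcg/mL.
Cmax,ss = C₀/(1 − f) ≈ 5.646/0.9209 ≈ 6.131 mcg/mL.
Steady-state trough Cmin,ss = Cmax,ss·f ≈ 6.131 × 0.0791 ≈ 0.485 mcg/mL.
Trough 0.5 mcg/mL vs MEC 1 mcg/mL: subtherapeutic.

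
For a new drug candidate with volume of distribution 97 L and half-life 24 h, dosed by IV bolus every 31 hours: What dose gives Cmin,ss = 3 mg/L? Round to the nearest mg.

τ/t½ = 31/24 ≈ 1.2917, so f = (1/2)^(31/24) ≈ 0.408479.
Cmin,ss = (D/Vd)·f/(1−f), so D = Cmin,ss·Vd·(1−f)/f.
D = 3 × 97 × (1−f)/f ≈ 3 × 97 × 1.44811 ≈ 421.40 mg.

421 mg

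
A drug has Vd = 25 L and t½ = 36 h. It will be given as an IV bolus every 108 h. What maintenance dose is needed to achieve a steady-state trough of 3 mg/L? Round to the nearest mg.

τ/t½ = 108/36 ≈ 3, so f = (1/2)^(108/36) ≈ 0.125000.
Cmin,ss = (D/Vd)·f/(1−f), so D = Cmin,ss·Vd·(1−f)/f.
D = 3 × 25 × (1−f)/f ≈ 3 × 25 × 7.00000 ≈ 525.00 mg.

525 mg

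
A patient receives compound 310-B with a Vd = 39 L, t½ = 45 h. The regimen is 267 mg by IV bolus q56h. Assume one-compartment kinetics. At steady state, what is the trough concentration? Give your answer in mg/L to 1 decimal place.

Over one 56-h interval, 56/45 ≈ 1.2444 half-lives elapse, leaving f ≈ 0.4221 of each dose.
Accumulation ratio R = 1/(1 − f) ≈ 1/0.5779 ≈ 1.7304.
Each bolus raises the concentration by D/Vd = 267/39 ≈ 6.846 mg/L.
Steady-state peak Cmax,ss = C₀·R ≈ 6.846 × 1.7304 ≈ 11.846 mg/L.
Steady-state trough Cmin,ss = Cmax,ss·f ≈ 11.846 × 0.4221 ≈ 5.000 mg/L.

5.0 mg/L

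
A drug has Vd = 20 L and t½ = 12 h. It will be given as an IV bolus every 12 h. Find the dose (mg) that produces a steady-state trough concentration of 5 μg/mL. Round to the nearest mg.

100 mg

τ/t½ = 12/12 ≈ 1, so f = (1/2)^(12/12) ≈ 0.500000.
Cmin,ss = (D/Vd)·f/(1−f), so D = Cmin,ss·Vd·(1−f)/f.
D = 5 × 20 × (1−f)/f ≈ 5 × 20 × 1.00000 ≈ 100.00 mg.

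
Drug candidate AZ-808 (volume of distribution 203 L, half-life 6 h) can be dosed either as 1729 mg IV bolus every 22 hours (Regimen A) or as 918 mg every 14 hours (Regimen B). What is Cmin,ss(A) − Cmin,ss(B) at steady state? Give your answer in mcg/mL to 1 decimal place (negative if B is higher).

-0.4 mcg/mL

Regimen A: f = (1/2)^(22/6) ≈ 0.0787; Cmin,ss = (1729/203)·f/(1−f) ≈ 0.728 mcg/mL.
Regimen B: f = (1/2)^(14/6) ≈ 0.1984; Cmin,ss = (918/203)·f/(1−f) ≈ 1.119 mcg/mL.
Difference ≈ 0.728 − 1.119 ≈ -0.391 mcg/mL.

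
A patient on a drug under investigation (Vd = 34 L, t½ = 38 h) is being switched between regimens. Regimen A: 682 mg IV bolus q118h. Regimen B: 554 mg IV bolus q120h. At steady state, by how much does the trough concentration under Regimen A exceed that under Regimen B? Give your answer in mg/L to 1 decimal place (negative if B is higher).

0.6 mg/L

Regimen A: f = (1/2)^(118/38) ≈ 0.1162; Cmin,ss = (682/34)·f/(1−f) ≈ 2.637 mg/L.
Regimen B: f = (1/2)^(120/38) ≈ 0.1120; Cmin,ss = (554/34)·f/(1−f) ≈ 2.055 mg/L.
Difference ≈ 2.637 − 2.055 ≈ 0.582 mg/L.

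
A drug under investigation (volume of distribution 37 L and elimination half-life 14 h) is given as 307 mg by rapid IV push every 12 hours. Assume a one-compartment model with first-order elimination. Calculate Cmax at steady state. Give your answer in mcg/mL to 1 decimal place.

18.5 mcg/mL

k = ln2/t½ = ln2/14 ≈ 0.049511 h⁻¹; fraction remaining f = e^(−kτ) = e^(−0.049511×12) ≈ 0.5520.
At steady state, accumulation factor R = 1/(1 − e^(−kτ)) ≈ 2.2321.
Each bolus raises the concentration by D/Vd = 307/37 ≈ 8.297 mcg/mL.
Steady-state peak Cmax,ss = C₀·R ≈ 8.297 × 2.2321 ≈ 18.520 mcg/mL.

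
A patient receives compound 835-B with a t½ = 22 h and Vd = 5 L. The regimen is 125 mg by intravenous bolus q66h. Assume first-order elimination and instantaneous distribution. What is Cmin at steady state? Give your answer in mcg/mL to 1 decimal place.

τ = 66 h = 3 half-lives, so f = (1/2)^3 = 0.125.
At steady state, R = 1/(1 − 0.125) = 8/7.
Single-dose peak C₀ = D/Vd = 125/5 = 25 mcg/mL.
Steady-state peak Cmax,ss = C₀·R = 25 × 8/7 ≈ 28.571 mcg/mL.
Steady-state trough Cmin,ss = Cmax,ss·f ≈ 28.571 × 0.125 ≈ 3.571 mcg/mL.

3.6 mcg/mL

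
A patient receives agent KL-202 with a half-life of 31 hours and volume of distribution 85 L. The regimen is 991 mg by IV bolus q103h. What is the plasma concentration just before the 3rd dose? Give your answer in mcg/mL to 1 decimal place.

1.3 mcg/mL

f = (1/2)^(τ/t½) = (1/2)^(103/31) ≈ 0.1000.
C₀ = D/Vd = 991/85 ≈ 11.659 mcg/mL.
Before the 3rd dose, 2 doses have been given. Superposition: Cmin = C₀·(f + f²).
≈ 11.659 × (0.1000 + 0.0100) ≈ 11.659 × 0.1100 ≈ 1.282 mcg/mL.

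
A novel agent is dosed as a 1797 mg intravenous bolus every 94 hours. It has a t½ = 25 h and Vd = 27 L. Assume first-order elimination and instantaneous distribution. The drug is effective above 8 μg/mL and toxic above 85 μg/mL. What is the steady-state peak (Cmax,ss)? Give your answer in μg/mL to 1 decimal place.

71.9 μg/mL

k = ln2/t½ = ln2/25 ≈ 0.027726 h⁻¹; fraction remaining f = e^(−kτ) = e^(−0.027726×94) ≈ 0.0738.
Accumulation ratio R = 1/(1 − f) ≈ 1/0.9262 ≈ 1.0797.
Single-dose peak C₀ = D/Vd = 1797/27 ≈ 66.556 μg/mL.
Cmax,ss = C₀/(1 − f) ≈ 66.556/0.9262 ≈ 71.859 μg/mL.
Peak 71.9 μg/mL vs MTC 85 μg/mL: below toxic threshold.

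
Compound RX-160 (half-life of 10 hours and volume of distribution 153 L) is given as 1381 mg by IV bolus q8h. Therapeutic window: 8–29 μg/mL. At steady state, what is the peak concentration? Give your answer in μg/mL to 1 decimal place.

21.2 μg/mL

k = ln2/t½ = ln2/10 ≈ 0.069315 h⁻¹; fraction remaining f = e^(−kτ) = e^(−0.069315×8) ≈ 0.5743.
Accumulation ratio R = 1/(1 − f) ≈ 1/0.4257 ≈ 2.3491.
Each bolus raises the concentration by D/Vd = 1381/153 ≈ 9.026 μg/mL.
Cmax,ss = C₀/(1 − f) ≈ 9.026/0.4257 ≈ 21.203 μg/mL.
Peak 21.2 μg/mL vs MTC 29 μg/mL: below toxic threshold.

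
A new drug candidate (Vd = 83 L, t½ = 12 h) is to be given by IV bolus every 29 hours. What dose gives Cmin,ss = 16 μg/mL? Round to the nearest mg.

5763 mg

τ/t½ = 29/12 ≈ 2.4167, so f = (1/2)^(29/12) ≈ 0.187288.
Cmin,ss = (D/Vd)·f/(1−f), so D = Cmin,ss·Vd·(1−f)/f.
D = 16 × 83 × (1−f)/f ≈ 16 × 83 × 4.33937 ≈ 5762.68 mg.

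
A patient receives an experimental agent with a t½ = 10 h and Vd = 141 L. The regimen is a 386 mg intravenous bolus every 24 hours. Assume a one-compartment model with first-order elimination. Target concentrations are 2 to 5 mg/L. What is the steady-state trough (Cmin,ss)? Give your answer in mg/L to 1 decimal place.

τ/t½ = 24/10 ≈ 2.4, so fraction remaining f = (1/2)^(24/10) ≈ 0.1895.
At steady state, accumulation factor R = 1/(1 − e^(−kτ)) ≈ 1.2338.
Single-dose peak C₀ = D/Vd = 386/141 ≈ 2.738 mg/L.
Cmax,ss = C₀/(1 − f) ≈ 2.738/0.8105 ≈ 3.378 mg/L.
Steady-state trough Cmin,ss = Cmax,ss·f ≈ 3.378 × 0.1895 ≈ 0.640 mg/L.
Trough 0.6 mg/L vs MEC 2 mg/L: subtherapeutic.

0.6 mg/L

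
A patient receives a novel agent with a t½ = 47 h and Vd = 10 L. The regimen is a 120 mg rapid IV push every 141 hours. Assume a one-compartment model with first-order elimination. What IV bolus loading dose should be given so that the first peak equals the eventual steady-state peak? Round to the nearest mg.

137 mg

f = (1/2)^(141/47) ≈ 0.125000; accumulation ratio R = 1/(1−f) ≈ 1.14286.
Loading dose to hit Cmax,ss on first dose: D_load = D_maint·R ≈ 120 × 1.14286 ≈ 137.14 mg.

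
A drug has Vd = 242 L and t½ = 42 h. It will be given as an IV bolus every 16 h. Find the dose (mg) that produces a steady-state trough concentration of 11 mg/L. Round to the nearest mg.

τ/t½ = 16/42 ≈ 0.38095, so f = (1/2)^(16/42) ≈ 0.767930.
Cmin,ss = (D/Vd)·f/(1−f), so D = Cmin,ss·Vd·(1−f)/f.
D = 11 × 242 × (1−f)/f ≈ 11 × 242 × 0.30220 ≈ 804.46 mg.

804 mg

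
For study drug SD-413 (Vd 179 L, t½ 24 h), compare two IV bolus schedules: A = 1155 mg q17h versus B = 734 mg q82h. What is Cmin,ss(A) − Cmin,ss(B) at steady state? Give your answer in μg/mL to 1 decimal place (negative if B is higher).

9.8 μg/mL

Regimen A: f = (1/2)^(17/24) ≈ 0.6120; Cmin,ss = (1155/179)·f/(1−f) ≈ 10.178 μg/mL.
Regimen B: f = (1/2)^(82/24) ≈ 0.0936; Cmin,ss = (734/179)·f/(1−f) ≈ 0.423 μg/mL.
Difference ≈ 10.178 − 0.423 ≈ 9.755 μg/mL.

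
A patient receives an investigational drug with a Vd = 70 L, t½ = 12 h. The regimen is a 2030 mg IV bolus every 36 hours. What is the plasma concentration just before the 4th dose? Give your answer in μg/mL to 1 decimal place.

4.1 μg/mL

f = (1/2)^(τ/t½) = (1/2)^(36/12) ≈ 0.1250.
C₀ = D/Vd = 2030/70 ≈ 29.000 μg/mL.
Before the 4th dose, 3 doses have been given. Superposition: Cmin = C₀·(f + f² + … + f^3).
≈ 29.000 × (0.1250 + 0.0156 + 0.0020) ≈ 29.000 × 0.1426 ≈ 4.135 μg/mL.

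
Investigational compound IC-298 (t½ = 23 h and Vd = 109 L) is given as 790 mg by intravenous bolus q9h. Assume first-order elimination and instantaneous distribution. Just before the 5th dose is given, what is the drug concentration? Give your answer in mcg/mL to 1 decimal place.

f = (1/2)^(τ/t½) = (1/2)^(9/23) ≈ 0.7624.
C₀ = D/Vd = 790/109 ≈ 7.248 mcg/mL.
Before the 5th dose, 4 doses have been given. Superposition: Cmin = C₀·(f + f² + … + f^4).
≈ 7.248 × (0.7624 + 0.5813 + 0.4431 + 0.3379) ≈ 7.248 × 2.1247 ≈ 15.400 mcg/mL.

15.4 mcg/mL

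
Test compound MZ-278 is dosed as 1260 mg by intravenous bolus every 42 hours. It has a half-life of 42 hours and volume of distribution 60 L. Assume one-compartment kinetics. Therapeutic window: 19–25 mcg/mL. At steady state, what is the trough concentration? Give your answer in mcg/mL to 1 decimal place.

τ = 42 h = 1 half-life, so f = (1/2)^1 = 0.5.
At steady state, R = 1/(1 − 0.5) = 2/1.
Single-dose peak C₀ = D/Vd = 1260/60 = 21 mcg/mL.
Steady-state peak Cmax,ss = C₀·R = 21 × 2/1 ≈ 42.000 mcg/mL.
Steady-state trough Cmin,ss = Cmax,ss·f ≈ 42.000 × 0.5 ≈ 21.000 mcg/mL.
Trough 21.0 mcg/mL vs MEC 19 mcg/mL: adequate.

21.0 mcg/mL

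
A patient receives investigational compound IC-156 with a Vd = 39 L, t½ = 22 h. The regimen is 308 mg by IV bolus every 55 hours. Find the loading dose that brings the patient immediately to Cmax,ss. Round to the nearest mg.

374 mg

f = (1/2)^(55/22) ≈ 0.176777; accumulation ratio R = 1/(1−f) ≈ 1.21474.
Loading dose to hit Cmax,ss on first dose: D_load = D_maint·R ≈ 308 × 1.21474 ≈ 374.14 mg.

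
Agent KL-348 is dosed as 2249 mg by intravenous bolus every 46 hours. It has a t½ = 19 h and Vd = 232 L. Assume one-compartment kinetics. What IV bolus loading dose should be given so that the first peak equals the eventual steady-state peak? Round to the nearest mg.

f = (1/2)^(46/19) ≈ 0.186720; accumulation ratio R = 1/(1−f) ≈ 1.22959.
Loading dose to hit Cmax,ss on first dose: D_load = D_maint·R ≈ 2249 × 1.22959 ≈ 2765.35 mg.

2765 mg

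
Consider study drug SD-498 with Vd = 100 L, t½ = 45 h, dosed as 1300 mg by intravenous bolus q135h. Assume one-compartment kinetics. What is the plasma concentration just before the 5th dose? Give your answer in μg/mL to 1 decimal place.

f = (1/2)^(τ/t½) = (1/2)^(135/45) ≈ 0.1250.
C₀ = D/Vd = 1300/100 ≈ 13.000 μg/mL.
Before the 5th dose, 4 doses have been given. Superposition: Cmin = C₀·(f + f² + … + f^4).
≈ 13.000 × (0.1250 + 0.0156 + 0.0020 + 0.0002) ≈ 13.000 × 0.1428 ≈ 1.856 μg/mL.

1.9 μg/mL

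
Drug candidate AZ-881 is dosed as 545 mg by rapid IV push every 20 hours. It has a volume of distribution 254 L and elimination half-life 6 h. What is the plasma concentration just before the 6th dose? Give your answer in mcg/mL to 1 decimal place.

f = (1/2)^(τ/t½) = (1/2)^(20/6) ≈ 0.0992.
C₀ = D/Vd = 545/254 ≈ 2.146 mcg/mL.
Before the 6th dose, 5 doses have been given. Superposition: Cmin = C₀·(f + f² + … + f^5).
≈ 2.146 × (0.0992 + 0.0098 + 0.0010 + 0.0001 + 0.0000) ≈ 2.146 × 0.1101 ≈ 0.236 mcg/mL.

0.2 mcg/mL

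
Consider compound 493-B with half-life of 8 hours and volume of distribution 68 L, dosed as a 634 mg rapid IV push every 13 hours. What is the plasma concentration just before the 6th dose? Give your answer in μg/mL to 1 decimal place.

4.5 μg/mL

f = (1/2)^(τ/t½) = (1/2)^(13/8) ≈ 0.3242.
C₀ = D/Vd = 634/68 ≈ 9.324 μg/mL.
Before the 6th dose, 5 doses have been given. Superposition: Cmin = C₀·(f + f² + … + f^5).
≈ 9.324 × (0.3242 + 0.1051 + 0.0341 + 0.0110 + 0.0036) ≈ 9.324 × 0.4780 ≈ 4.457 μg/mL.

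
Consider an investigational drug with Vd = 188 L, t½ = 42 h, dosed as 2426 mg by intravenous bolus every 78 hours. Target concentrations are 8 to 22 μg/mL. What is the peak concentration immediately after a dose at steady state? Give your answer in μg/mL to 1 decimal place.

17.8 μg/mL

τ/t½ = 78/42 ≈ 1.8571, so fraction remaining f = (1/2)^(78/42) ≈ 0.2760.
Accumulation ratio R = 1/(1 − f) ≈ 1/0.7240 ≈ 1.3812.
Each bolus raises the concentration by D/Vd = 2426/188 ≈ 12.904 μg/mL.
Steady-state peak Cmax,ss = C₀·R ≈ 12.904 × 1.3812 ≈ 17.823 μg/mL.
Peak 17.8 μg/mL vs MTC 22 μg/mL: below toxic threshold.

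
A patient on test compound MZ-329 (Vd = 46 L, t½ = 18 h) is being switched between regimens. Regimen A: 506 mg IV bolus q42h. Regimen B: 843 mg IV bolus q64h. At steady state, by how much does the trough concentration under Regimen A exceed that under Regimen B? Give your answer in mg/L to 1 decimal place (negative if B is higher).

Regimen A: f = (1/2)^(42/18) ≈ 0.1984; Cmin,ss = (506/46)·f/(1−f) ≈ 2.723 mg/L.
Regimen B: f = (1/2)^(64/18) ≈ 0.0850; Cmin,ss = (843/46)·f/(1−f) ≈ 1.702 mg/L.
Difference ≈ 2.723 − 1.702 ≈ 1.021 mg/L.

1.0 mg/L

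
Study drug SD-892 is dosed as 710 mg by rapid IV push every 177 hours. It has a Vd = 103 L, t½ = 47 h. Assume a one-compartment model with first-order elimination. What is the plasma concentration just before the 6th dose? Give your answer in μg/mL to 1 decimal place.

f = (1/2)^(τ/t½) = (1/2)^(177/47) ≈ 0.0735.
C₀ = D/Vd = 710/103 ≈ 6.893 μg/mL.
Before the 6th dose, 5 doses have been given. Superposition: Cmin = C₀·(f + f² + … + f^5).
≈ 6.893 × (0.0735 + 0.0054 + 0.0004 + 0.0000 + 0.0000) ≈ 6.893 × 0.0793 ≈ 0.547 μg/mL.

0.5 μg/mL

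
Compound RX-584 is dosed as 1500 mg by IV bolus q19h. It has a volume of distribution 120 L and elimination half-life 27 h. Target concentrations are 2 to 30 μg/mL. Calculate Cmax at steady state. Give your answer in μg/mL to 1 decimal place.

32.4 μg/mL

k = ln2/t½ = ln2/27 ≈ 0.025672 h⁻¹; fraction remaining f = e^(−kτ) = e^(−0.025672×19) ≈ 0.6140.
Accumulation ratio R = 1/(1 − f) ≈ 1/0.3860 ≈ 2.5907.
Each bolus raises the concentration by D/Vd = 1500/120 ≈ 12.500 μg/mL.
Cmax,ss = C₀/(1 − f) ≈ 12.500/0.3860 ≈ 32.383 μg/mL.
Peak 32.4 μg/mL vs MTC 30 μg/mL: exceeds toxic threshold.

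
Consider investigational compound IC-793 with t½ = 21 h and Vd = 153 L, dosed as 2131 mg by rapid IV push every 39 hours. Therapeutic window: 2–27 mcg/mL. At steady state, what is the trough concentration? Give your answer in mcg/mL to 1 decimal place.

5.3 mcg/mL

k = ln2/t½ = ln2/21 ≈ 0.033007 h⁻¹; fraction remaining f = e^(−kτ) = e^(−0.033007×39) ≈ 0.2760.
Single-dose peak C₀ = D/Vd = 2131/153 ≈ 13.928 mcg/mL.
Steady-state trough Cmin,ss = C₀·f/(1−f) ≈ 13.928 × 0.2760/0.7240 ≈ 5.310 mcg/mL.
Trough 5.3 mcg/mL vs MEC 2 mcg/mL: adequate.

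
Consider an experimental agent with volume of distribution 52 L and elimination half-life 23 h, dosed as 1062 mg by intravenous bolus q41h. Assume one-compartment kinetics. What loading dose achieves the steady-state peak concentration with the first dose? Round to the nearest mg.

f = (1/2)^(41/23) ≈ 0.290657; accumulation ratio R = 1/(1−f) ≈ 1.40976.
Loading dose to hit Cmax,ss on first dose: D_load = D_maint·R ≈ 1062 × 1.40976 ≈ 1497.17 mg.

1497 mg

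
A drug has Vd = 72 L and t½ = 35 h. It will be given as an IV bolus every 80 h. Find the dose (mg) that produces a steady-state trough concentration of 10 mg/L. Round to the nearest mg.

2791 mg

τ/t½ = 80/35 ≈ 2.2857, so f = (1/2)^(80/35) ≈ 0.205084.
Cmin,ss = (D/Vd)·f/(1−f), so D = Cmin,ss·Vd·(1−f)/f.
D = 10 × 72 × (1−f)/f ≈ 10 × 72 × 3.87605 ≈ 2790.76 mg.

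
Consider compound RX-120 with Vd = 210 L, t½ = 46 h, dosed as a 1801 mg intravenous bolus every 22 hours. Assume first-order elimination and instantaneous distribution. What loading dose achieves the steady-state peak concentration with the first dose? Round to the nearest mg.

f = (1/2)^(22/46) ≈ 0.717842; accumulation ratio R = 1/(1−f) ≈ 3.54411.
Loading dose to hit Cmax,ss on first dose: D_load = D_maint·R ≈ 1801 × 3.54411 ≈ 6382.94 mg.

6383 mg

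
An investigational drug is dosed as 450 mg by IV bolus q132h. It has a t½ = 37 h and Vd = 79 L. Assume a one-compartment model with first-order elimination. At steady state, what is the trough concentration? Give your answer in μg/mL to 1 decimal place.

0.5 μg/mL

Over one 132-h interval, 132/37 ≈ 3.5676 half-lives elapse, leaving f ≈ 0.0843 of each dose.
At steady state, accumulation factor R = 1/(1 − e^(−kτ)) ≈ 1.0921.
Single-dose peak C₀ = D/Vd = 450/79 ≈ 5.696 μg/mL.
Cmax,ss = C₀/(1 − f) ≈ 5.696/0.9157 ≈ 6.220 μg/mL.
One interval later, Cmin,ss = Cmax,ss·e^(−kτ) ≈ 6.220 × 0.0843 ≈ 0.524 μg/mL.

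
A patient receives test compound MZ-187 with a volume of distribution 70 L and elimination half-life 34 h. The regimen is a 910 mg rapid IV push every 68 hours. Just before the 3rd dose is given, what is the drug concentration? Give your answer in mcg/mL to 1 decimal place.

f = (1/2)^(τ/t½) = (1/2)^(68/34) ≈ 0.2500.
C₀ = D/Vd = 910/70 ≈ 13.000 mcg/mL.
Before the 3rd dose, 2 doses have been given. Superposition: Cmin = C₀·(f + f²).
≈ 13.000 × (0.2500 + 0.0625) ≈ 13.000 × 0.3125 ≈ 4.062 mcg/mL.

4.1 mcg/mL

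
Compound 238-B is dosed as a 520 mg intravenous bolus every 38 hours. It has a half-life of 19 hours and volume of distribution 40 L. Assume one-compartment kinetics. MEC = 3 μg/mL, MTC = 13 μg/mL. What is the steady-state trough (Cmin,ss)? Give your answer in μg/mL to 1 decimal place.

τ = 38 h = 2 half-lives, so f = (1/2)^2 = 0.25.
At steady state, R = 1/(1 − 0.25) = 4/3.
Single-dose peak C₀ = D/Vd = 520/40 = 13 μg/mL.
Steady-state peak Cmax,ss = C₀·R = 13 × 4/3 ≈ 17.333 μg/mL.
Steady-state trough Cmin,ss = Cmax,ss·f ≈ 17.333 × 0.25 ≈ 4.333 μg/mL.
Trough 4.3 μg/mL vs MEC 3 μg/mL: adequate.

4.3 μg/mL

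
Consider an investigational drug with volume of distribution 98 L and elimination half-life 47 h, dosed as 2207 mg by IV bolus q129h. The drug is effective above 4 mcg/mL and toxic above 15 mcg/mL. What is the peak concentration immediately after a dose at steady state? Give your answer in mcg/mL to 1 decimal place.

26.5 mcg/mL

Over one 129-h interval, 129/47 ≈ 2.7447 half-lives elapse, leaving f ≈ 0.1492 of each dose.
At steady state, accumulation factor R = 1/(1 − e^(−kτ)) ≈ 1.1754.
Each bolus raises the concentration by D/Vd = 2207/98 ≈ 22.520 mcg/mL.
Steady-state peak Cmax,ss = C₀·R ≈ 22.520 × 1.1754 ≈ 26.470 mcg/mL.
Peak 26.5 mcg/mL vs MTC 15 mcg/mL: exceeds toxic threshold.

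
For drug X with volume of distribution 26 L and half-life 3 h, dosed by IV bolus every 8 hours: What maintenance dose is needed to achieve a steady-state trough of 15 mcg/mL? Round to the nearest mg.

τ/t½ = 8/3 ≈ 2.6667, so f = (1/2)^(8/3) ≈ 0.157490.
Cmin,ss = (D/Vd)·f/(1−f), so D = Cmin,ss·Vd·(1−f)/f.
D = 15 × 26 × (1−f)/f ≈ 15 × 26 × 5.34961 ≈ 2086.35 mg.

2086 mg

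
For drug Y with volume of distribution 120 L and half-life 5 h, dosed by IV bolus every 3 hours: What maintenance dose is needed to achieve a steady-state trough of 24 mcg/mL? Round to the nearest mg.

1485 mg

τ/t½ = 3/5 ≈ 0.6, so f = (1/2)^(3/5) ≈ 0.659754.
Cmin,ss = (D/Vd)·f/(1−f), so D = Cmin,ss·Vd·(1−f)/f.
D = 24 × 120 × (1−f)/f ≈ 24 × 120 × 0.51572 ≈ 1485.27 mg.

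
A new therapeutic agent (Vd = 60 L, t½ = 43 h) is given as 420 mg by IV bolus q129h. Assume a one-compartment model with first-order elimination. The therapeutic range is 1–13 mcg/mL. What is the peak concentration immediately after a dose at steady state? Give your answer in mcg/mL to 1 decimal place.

The dosing interval is 3 half-lives, so f = 2^(−3) = 0.125.
At steady state, R = 1/(1 − 0.125) = 8/7.
Single-dose peak C₀ = D/Vd = 420/60 = 7 mcg/mL.
Steady-state peak Cmax,ss = C₀·R = 7 × 8/7 ≈ 8.000 mcg/mL.
Peak 8.0 mcg/mL vs MTC 13 mcg/mL: below toxic threshold.

8.0 mcg/mL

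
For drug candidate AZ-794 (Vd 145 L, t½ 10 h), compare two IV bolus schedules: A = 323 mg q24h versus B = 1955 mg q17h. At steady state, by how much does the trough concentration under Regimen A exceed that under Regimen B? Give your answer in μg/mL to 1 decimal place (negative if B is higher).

-5.5 μg/mL

Regimen A: f = (1/2)^(24/10) ≈ 0.1895; Cmin,ss = (323/145)·f/(1−f) ≈ 0.521 μg/mL.
Regimen B: f = (1/2)^(17/10) ≈ 0.3078; Cmin,ss = (1955/145)·f/(1−f) ≈ 5.995 μg/mL.
Difference ≈ 0.521 − 5.995 ≈ -5.474 μg/mL.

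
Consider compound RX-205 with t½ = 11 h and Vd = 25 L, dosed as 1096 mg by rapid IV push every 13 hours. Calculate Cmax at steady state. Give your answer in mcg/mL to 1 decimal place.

78.4 mcg/mL

τ/t½ = 13/11 ≈ 1.1818, so fraction remaining f = (1/2)^(13/11) ≈ 0.4408.
Accumulation ratio R = 1/(1 − f) ≈ 1/0.5592 ≈ 1.7883.
Each bolus raises the concentration by D/Vd = 1096/25 ≈ 43.840 mcg/mL.
Steady-state peak Cmax,ss = C₀·R ≈ 43.840 × 1.7883 ≈ 78.399 mcg/mL.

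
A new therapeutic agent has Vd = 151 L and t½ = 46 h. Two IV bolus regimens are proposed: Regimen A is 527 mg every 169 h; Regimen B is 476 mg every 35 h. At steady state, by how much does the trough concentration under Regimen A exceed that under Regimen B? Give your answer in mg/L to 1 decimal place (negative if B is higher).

Regimen A: f = (1/2)^(169/46) ≈ 0.0784; Cmin,ss = (527/151)·f/(1−f) ≈ 0.297 mg/L.
Regimen B: f = (1/2)^(35/46) ≈ 0.5901; Cmin,ss = (476/151)·f/(1−f) ≈ 4.538 mg/L.
Difference ≈ 0.297 − 4.538 ≈ -4.241 mg/L.

-4.2 mg/L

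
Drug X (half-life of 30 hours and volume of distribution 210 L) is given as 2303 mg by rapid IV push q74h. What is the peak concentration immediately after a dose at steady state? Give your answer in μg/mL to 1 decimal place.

τ/t½ = 74/30 ≈ 2.4667, so fraction remaining f = (1/2)^(74/30) ≈ 0.1809.
At steady state, accumulation factor R = 1/(1 − e^(−kτ)) ≈ 1.2209.
Each bolus raises the concentration by D/Vd = 2303/210 ≈ 10.967 μg/mL.
Steady-state peak Cmax,ss = C₀·R ≈ 10.967 × 1.2209 ≈ 13.390 μg/mL.

13.4 μg/mL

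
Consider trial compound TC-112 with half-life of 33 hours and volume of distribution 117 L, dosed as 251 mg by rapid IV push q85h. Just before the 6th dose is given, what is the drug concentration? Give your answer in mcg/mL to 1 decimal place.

f = (1/2)^(τ/t½) = (1/2)^(85/33) ≈ 0.1677.
C₀ = D/Vd = 251/117 ≈ 2.145 mcg/mL.
Before the 6th dose, 5 doses have been given. Superposition: Cmin = C₀·(f + f² + … + f^5).
≈ 2.145 × (0.1677 + 0.0281 + 0.0047 + 0.0008 + 0.0001) ≈ 2.145 × 0.2014 ≈ 0.432 mcg/mL.

0.4 mcg/mL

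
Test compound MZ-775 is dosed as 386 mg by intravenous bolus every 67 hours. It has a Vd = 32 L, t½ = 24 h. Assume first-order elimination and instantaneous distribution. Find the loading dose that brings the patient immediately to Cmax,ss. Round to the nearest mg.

451 mg

f = (1/2)^(67/24) ≈ 0.144419; accumulation ratio R = 1/(1−f) ≈ 1.16880.
Loading dose to hit Cmax,ss on first dose: D_load = D_maint·R ≈ 386 × 1.16880 ≈ 451.16 mg.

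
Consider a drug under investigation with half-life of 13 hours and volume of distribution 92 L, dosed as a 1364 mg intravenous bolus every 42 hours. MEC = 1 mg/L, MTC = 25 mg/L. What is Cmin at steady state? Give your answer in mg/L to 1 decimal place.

Over one 42-h interval, 42/13 ≈ 3.2308 half-lives elapse, leaving f ≈ 0.1065 of each dose.
At steady state, accumulation factor R = 1/(1 − e^(−kτ)) ≈ 1.1192.
Single-dose peak C₀ = D/Vd = 1364/92 ≈ 14.826 mg/L.
Steady-state peak Cmax,ss = C₀·R ≈ 14.826 × 1.1192 ≈ 16.593 mg/L.
One interval later, Cmin,ss = Cmax,ss·e^(−kτ) ≈ 16.593 × 0.1065 ≈ 1.767 mg/L.
Trough 1.8 mg/L vs MEC 1 mg/L: adequate.

1.8 mg/L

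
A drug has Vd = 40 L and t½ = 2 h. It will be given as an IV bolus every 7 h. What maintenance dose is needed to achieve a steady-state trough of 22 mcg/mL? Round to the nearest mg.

τ/t½ = 7/2 ≈ 3.5, so f = (1/2)^(7/2) ≈ 0.088388.
Cmin,ss = (D/Vd)·f/(1−f), so D = Cmin,ss·Vd·(1−f)/f.
D = 22 × 40 × (1−f)/f ≈ 22 × 40 × 10.31375 ≈ 9076.10 mg.

9076 mg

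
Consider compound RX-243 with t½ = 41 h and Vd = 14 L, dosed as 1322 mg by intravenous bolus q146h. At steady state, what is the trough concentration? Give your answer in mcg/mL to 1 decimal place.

τ/t½ = 146/41 ≈ 3.561, so fraction remaining f = (1/2)^(146/41) ≈ 0.0847.
At steady state, accumulation factor R = 1/(1 − e^(−kτ)) ≈ 1.0925.
Single-dose peak C₀ = D/Vd = 1322/14 ≈ 94.429 mcg/mL.
Steady-state peak Cmax,ss = C₀·R ≈ 94.429 × 1.0925 ≈ 103.164 mcg/mL.
One interval later, Cmin,ss = Cmax,ss·e^(−kτ) ≈ 103.164 × 0.0847 ≈ 8.738 mcg/mL.

8.7 mcg/mL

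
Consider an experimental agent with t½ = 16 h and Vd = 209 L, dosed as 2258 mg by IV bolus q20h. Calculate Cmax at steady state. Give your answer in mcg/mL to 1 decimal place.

18.6 mcg/mL

k = ln2/t½ = ln2/16 ≈ 0.043322 h⁻¹; fraction remaining f = e^(−kτ) = e^(−0.043322×20) ≈ 0.4204.
At steady state, accumulation factor R = 1/(1 − e^(−kτ)) ≈ 1.7253.
Single-dose peak C₀ = D/Vd = 2258/209 ≈ 10.804 mcg/mL.
Steady-state peak Cmax,ss = C₀·R ≈ 10.804 × 1.7253 ≈ 18.640 mcg/mL.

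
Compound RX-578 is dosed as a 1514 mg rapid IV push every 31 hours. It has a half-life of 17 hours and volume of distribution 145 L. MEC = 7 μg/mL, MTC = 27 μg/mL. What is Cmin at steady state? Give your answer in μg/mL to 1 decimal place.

Over one 31-h interval, 31/17 ≈ 1.8235 half-lives elapse, leaving f ≈ 0.2825 of each dose.
Accumulation ratio R = 1/(1 − f) ≈ 1/0.7175 ≈ 1.3937.
Each bolus raises the concentration by D/Vd = 1514/145 ≈ 10.441 μg/mL.
Cmax,ss = C₀/(1 − f) ≈ 10.441/0.7175 ≈ 14.552 μg/mL.
Steady-state trough Cmin,ss = Cmax,ss·f ≈ 14.552 × 0.2825 ≈ 4.111 μg/mL.
Trough 4.1 μg/mL vs MEC 7 μg/mL: subtherapeutic.

4.1 μg/mL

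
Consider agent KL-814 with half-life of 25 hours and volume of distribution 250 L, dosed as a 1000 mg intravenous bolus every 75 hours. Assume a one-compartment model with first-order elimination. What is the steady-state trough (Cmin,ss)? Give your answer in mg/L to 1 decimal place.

τ = 75 h = 3 half-lives, so f = (1/2)^3 = 0.125.
Accumulation ratio R = 1/(1 − f) = 1/0.875 = 8/7.
Single-dose peak C₀ = D/Vd = 1000/250 = 4 mg/L.
Steady-state peak Cmax,ss = C₀·R = 4 × 8/7 ≈ 4.571 mg/L.
Steady-state trough Cmin,ss = Cmax,ss·f ≈ 4.571 × 0.125 ≈ 0.571 mg/L.

0.6 mg/L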